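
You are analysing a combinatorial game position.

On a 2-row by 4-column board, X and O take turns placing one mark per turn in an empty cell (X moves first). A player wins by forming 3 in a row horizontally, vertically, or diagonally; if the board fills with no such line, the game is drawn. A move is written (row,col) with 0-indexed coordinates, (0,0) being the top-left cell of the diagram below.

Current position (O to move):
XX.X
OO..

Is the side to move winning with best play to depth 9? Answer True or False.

O winning at [XX.X/OO..]: True

p1 O@[XX.X/OO..]: (0,2)[XXOX/OO..]+0 (1,2)[XX.X/OOO.]+1* (1,3)[XX.X/OO.O]-1
p2 X@[XX.X/OOO.] terminal -1; root [XX.X/OO..] d9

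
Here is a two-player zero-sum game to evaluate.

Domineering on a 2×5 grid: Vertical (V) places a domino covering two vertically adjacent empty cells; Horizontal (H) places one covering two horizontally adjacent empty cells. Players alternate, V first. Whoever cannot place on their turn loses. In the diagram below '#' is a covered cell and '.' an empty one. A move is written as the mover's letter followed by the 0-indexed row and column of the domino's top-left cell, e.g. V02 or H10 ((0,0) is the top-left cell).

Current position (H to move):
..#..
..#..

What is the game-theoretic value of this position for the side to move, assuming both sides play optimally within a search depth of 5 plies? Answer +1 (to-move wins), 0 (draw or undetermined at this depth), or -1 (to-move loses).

value(..#../..#.., H) = -1

[..#../..#..] H move#1: H00:-1/###../..#..*, H03:-1/..###/..#.., H10:-1/..#../###.., H13:-1/..#../..###
[###../..#..] V move#2: V03:+1/####./..##.*, V04:+1/###.#/..#.#
[####./..##.] H move#3: H10:-1/####./####.*
[####./####.] V move#4: V04:+1/#####/#####*
[#####/#####] end (terminal -1, H#5); searched ..#../..#.. to 5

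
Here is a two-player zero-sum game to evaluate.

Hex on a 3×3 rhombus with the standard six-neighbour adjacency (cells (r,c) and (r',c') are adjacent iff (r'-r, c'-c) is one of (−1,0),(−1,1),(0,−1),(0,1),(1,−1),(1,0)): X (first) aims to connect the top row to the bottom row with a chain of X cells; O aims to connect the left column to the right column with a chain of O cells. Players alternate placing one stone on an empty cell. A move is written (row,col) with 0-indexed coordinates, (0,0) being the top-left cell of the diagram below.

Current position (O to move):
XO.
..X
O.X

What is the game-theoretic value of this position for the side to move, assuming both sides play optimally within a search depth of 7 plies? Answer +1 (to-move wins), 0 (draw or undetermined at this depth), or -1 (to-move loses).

value(XO./..X/O.X, O) = +1

ply 1, O at XO./..X/O.X | (0,2)=+1→XOO/..X/O.X*; (1,0)=-1→XO./O.X/O.X; (1,1)=-1→XO./.OX/O.X; (2,1)=-1→XO./..X/OOX
ply 2, X at XOO/..X/O.X | (1,0)=-1→XOO/X.X/O.X*; (1,1)=-1→XOO/.XX/O.X; (2,1)=-1→XOO/..X/OXX
ply 3, O at XOO/X.X/O.X | (1,1)=+1→XOO/XOX/O.X*; (2,1)=-1→XOO/X.X/OOX
ply 4: XOO/XOX/O.X is terminal -1 (X); from XO./..X/O.X depth 7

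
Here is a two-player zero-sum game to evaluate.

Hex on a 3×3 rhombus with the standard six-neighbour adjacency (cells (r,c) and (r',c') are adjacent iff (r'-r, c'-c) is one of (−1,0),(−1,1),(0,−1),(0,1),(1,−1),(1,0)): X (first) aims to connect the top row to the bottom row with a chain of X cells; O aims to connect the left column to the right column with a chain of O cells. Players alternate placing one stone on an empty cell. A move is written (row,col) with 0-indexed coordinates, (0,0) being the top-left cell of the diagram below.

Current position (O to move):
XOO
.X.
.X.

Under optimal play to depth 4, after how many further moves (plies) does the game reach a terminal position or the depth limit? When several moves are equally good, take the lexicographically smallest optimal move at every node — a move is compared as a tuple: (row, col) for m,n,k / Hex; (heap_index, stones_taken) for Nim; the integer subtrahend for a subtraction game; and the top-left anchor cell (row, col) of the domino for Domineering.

PV length from [XOO/.X./.X.]: 1 ply

ply 1, O at XOO/.X./.X. | (1,0)=+1→XOO/OX./.X.*; (1,2)=-1→XOO/.XO/.X.; (2,0)=-1→XOO/.X./OX.; (2,2)=-1→XOO/.X./.XO
ply 2: XOO/OX./.X. is terminal -1 (X); from XOO/.X./.X. depth 4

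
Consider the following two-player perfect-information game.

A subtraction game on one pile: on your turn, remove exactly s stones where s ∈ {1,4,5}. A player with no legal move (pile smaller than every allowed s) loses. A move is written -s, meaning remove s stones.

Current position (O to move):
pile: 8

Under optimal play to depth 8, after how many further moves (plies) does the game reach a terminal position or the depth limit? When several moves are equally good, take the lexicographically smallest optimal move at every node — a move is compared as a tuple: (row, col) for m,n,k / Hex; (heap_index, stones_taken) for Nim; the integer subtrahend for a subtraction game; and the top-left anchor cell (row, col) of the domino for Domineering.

PV length from [8]: 4 plies

ply 1, O at 8 | -1=-1→7*; -4=-1→4; -5=-1→3
ply 2, X at 7 | -1=-1→6; -4=-1→3; -5=+1→2*
ply 3, O at 2 | -1=-1→1*
ply 4, X at 1 | -1=+1→0*
ply 5: 0 is terminal -1 (O); from 8 depth 8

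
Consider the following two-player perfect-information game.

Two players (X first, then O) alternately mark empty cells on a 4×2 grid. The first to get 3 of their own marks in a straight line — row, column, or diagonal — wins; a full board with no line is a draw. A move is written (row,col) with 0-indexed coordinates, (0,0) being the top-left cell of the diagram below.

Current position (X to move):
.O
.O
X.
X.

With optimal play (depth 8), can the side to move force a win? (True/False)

X winning at [.O/.O/X./X.]: True

[.O/.O/X./X.] X move#1: (0,0):-1/XO/.O/X./X., (1,0):+1/.O/XO/X./X.*, (2,1):+0/.O/.O/XX/X., (3,1):-1/.O/.O/X./XX
[.O/XO/X./X.] end (terminal -1, O#2); searched .O/.O/X./X. to 8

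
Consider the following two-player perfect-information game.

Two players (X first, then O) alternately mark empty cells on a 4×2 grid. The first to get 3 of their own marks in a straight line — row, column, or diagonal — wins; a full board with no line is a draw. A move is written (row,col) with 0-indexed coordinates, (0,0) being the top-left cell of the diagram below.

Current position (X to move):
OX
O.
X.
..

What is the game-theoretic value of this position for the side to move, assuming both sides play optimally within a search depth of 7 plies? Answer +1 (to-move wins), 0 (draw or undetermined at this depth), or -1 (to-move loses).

value(OX/O./X./.., X) = 0

p1 X@[OX/O./X./..]: (1,1)[OX/OX/X./..]+0* (2,1)[OX/O./XX/..]+0 (3,0)[OX/O./X./X.]+0 (3,1)[OX/O./X./.X]+0
p2 O@[OX/OX/X./..]: (2,1)[OX/OX/XO/..]+0* (3,0)[OX/OX/X./O.]-1 (3,1)[OX/OX/X./.O]-1
p3 X@[OX/OX/XO/..]: (3,0)[OX/OX/XO/X.]+0* (3,1)[OX/OX/XO/.X]+0
p4 O@[OX/OX/XO/X.]: (3,1)[OX/OX/XO/XO]+0*
p5 X@[OX/OX/XO/XO] terminal +0; root [OX/O./X./..] d7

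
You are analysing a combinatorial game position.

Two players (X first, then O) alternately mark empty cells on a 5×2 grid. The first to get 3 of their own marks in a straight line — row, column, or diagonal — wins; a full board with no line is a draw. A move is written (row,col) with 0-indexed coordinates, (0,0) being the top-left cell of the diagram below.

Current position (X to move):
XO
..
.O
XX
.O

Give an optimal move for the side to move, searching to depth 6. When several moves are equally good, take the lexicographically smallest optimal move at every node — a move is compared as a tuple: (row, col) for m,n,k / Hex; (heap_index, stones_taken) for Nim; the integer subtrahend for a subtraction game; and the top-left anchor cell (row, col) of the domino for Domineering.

X's best at [XO/../.O/XX/.O]: (1,1)

[XO/../.O/XX/.O] X move#1: (1,0):-1/XO/X./.O/XX/.O, (1,1):+0/XO/.X/.O/XX/.O*, (2,0):-1/XO/../XO/XX/.O, (4,0):-1/XO/../.O/XX/XO
[XO/.X/.O/XX/.O] O move#2: (1,0):+0/XO/OX/.O/XX/.O*, (2,0):+0/XO/.X/OO/XX/.O, (4,0):+0/XO/.X/.O/XX/OO
[XO/OX/.O/XX/.O] X move#3: (2,0):+0/XO/OX/XO/XX/.O*, (4,0):+0/XO/OX/.O/XX/XO
[XO/OX/XO/XX/.O] O move#4: (4,0):+0/XO/OX/XO/XX/OO*
[XO/OX/XO/XX/OO] end (terminal +0, X#5); searched XO/../.O/XX/.O to 6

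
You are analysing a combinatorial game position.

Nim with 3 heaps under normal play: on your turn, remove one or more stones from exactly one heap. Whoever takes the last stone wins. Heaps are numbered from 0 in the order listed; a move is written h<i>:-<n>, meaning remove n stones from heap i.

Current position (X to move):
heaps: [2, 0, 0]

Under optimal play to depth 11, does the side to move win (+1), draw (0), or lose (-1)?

[(2,0,0)] X move#1: h0:-1:-1/(1,0,0), h0:-2:+1/(0,0,0)*
[(0,0,0)] end (terminal -1, O#2); searched (2,0,0) to 11

value((2,0,0), X) = +1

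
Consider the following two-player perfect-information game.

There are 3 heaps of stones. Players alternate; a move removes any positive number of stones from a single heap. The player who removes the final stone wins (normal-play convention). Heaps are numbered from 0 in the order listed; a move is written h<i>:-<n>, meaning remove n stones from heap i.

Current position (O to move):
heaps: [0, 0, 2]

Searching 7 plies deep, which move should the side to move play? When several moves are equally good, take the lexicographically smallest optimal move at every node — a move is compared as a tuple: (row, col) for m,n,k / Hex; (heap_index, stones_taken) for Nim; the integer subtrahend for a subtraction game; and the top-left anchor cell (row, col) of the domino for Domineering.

O's best at [(0,0,2)]: h2:-2

p1 O@[(0,0,2)]: h2:-1[(0,0,1)]-1 h2:-2[(0,0,0)]+1*
p2 X@[(0,0,0)] terminal -1; root [(0,0,2)] d7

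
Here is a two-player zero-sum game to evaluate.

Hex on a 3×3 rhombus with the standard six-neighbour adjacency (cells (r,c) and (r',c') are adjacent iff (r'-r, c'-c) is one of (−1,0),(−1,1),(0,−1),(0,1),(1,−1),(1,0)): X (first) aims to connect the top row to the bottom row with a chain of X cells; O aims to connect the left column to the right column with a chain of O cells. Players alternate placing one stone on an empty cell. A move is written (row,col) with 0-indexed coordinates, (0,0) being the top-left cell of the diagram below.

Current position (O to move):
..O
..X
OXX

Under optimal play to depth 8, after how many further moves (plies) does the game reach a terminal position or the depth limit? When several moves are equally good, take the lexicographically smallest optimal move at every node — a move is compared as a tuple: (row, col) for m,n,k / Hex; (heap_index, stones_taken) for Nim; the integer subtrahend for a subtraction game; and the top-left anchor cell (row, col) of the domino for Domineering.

[..O/..X/OXX] O move#1: (0,0):+1/O.O/..X/OXX*, (0,1):+1/.OO/..X/OXX, (1,0):+1/..O/O.X/OXX, (1,1):+1/..O/.OX/OXX
[O.O/..X/OXX] X move#2: (0,1):-1/OXO/..X/OXX*, (1,0):-1/O.O/X.X/OXX, (1,1):-1/O.O/.XX/OXX
[OXO/..X/OXX] O move#3: (1,0):-1/OXO/O.X/OXX, (1,1):+1/OXO/.OX/OXX*
[OXO/.OX/OXX] end (terminal -1, X#4); searched ..O/..X/OXX to 8

PV length from [..O/..X/OXX]: 3 plies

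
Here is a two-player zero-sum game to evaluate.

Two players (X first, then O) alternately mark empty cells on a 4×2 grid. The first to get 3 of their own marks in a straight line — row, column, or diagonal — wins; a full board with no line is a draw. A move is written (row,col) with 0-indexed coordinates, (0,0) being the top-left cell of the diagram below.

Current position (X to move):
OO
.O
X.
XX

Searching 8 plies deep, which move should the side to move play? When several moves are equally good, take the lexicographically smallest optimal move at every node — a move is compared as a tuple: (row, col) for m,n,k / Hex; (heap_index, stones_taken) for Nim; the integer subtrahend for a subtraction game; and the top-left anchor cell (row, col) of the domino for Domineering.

p1 X@[OO/.O/X./XX]: (1,0)[OO/XO/X./XX]+1* (2,1)[OO/.O/XX/XX]+0
p2 O@[OO/XO/X./XX] terminal -1; root [OO/.O/X./XX] d8

X's best at [OO/.O/X./XX]: (1,0)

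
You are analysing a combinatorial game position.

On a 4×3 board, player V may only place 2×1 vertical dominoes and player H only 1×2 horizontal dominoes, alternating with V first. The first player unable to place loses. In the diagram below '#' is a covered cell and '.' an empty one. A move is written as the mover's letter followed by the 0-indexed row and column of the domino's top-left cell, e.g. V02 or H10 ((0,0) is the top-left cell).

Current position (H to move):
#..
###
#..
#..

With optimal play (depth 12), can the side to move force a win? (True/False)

H winning at [#../###/#../#..]: True

p1 H@[#../###/#../#..]: H01[###/###/#../#..]-1 H21[#../###/###/#..]+1* H31[#../###/#../###]+1
p2 V@[#../###/###/#..] terminal -1; root [#../###/#../#..] d12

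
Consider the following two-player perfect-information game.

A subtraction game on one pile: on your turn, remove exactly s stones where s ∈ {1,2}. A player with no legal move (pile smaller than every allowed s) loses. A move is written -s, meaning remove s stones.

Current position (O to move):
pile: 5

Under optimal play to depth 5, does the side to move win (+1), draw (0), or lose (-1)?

p1 O@[5]: -1[4]-1 -2[3]+1*
p2 X@[3]: -1[2]-1* -2[1]-1
p3 O@[2]: -1[1]-1 -2[0]+1*
p4 X@[0] terminal -1; root [5] d5

value(5, O) = +1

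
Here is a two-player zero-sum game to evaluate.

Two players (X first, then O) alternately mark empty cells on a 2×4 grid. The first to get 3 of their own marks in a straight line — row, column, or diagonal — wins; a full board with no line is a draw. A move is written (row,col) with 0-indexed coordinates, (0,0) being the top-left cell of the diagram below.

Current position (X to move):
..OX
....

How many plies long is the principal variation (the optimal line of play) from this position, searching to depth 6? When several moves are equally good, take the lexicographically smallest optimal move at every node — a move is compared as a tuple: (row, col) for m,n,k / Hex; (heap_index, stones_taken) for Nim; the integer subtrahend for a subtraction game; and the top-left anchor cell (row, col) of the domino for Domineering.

PV length from [..OX/....]: 6 plies

[..OX/....] X move#1: (0,0):+0/X.OX/....*, (0,1):+0/.XOX/...., (1,0):+0/..OX/X..., (1,1):+0/..OX/.X.., (1,2):+0/..OX/..X., (1,3):+0/..OX/...X
[X.OX/....] O move#2: (0,1):+0/XOOX/....*, (1,0):+0/X.OX/O..., (1,1):+0/X.OX/.O.., (1,2):+0/X.OX/..O., (1,3):+0/X.OX/...O
[XOOX/....] X move#3: (1,0):+0/XOOX/X...*, (1,1):+0/XOOX/.X.., (1,2):+0/XOOX/..X., (1,3):+0/XOOX/...X
[XOOX/X...] O move#4: (1,1):+0/XOOX/XO..*, (1,2):+0/XOOX/X.O., (1,3):+0/XOOX/X..O
[XOOX/XO..] X move#5: (1,2):+0/XOOX/XOX.*, (1,3):+0/XOOX/XO.X
[XOOX/XOX.] O move#6: (1,3):+0/XOOX/XOXO*
[XOOX/XOXO] end (terminal +0, X#7); searched ..OX/.... to 6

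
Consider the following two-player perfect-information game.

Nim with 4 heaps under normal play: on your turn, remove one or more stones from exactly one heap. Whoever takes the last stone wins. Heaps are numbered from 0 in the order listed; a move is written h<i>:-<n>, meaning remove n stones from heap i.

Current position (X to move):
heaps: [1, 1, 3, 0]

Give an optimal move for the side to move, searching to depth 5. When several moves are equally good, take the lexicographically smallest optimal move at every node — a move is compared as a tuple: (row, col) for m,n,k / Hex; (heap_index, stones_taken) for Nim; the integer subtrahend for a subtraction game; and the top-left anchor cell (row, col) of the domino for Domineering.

X's best at [(1,1,3,0)]: h2:-3

[(1,1,3,0)] X move#1: h0:-1:-1/(0,1,3,0), h1:-1:-1/(1,0,3,0), h2:-1:-1/(1,1,2,0), h2:-2:-1/(1,1,1,0), h2:-3:+1/(1,1,0,0)*
[(1,1,0,0)] O move#2: h0:-1:-1/(0,1,0,0)*, h1:-1:-1/(1,0,0,0)
[(0,1,0,0)] X move#3: h1:-1:+1/(0,0,0,0)*
[(0,0,0,0)] end (terminal -1, O#4); searched (1,1,3,0) to 5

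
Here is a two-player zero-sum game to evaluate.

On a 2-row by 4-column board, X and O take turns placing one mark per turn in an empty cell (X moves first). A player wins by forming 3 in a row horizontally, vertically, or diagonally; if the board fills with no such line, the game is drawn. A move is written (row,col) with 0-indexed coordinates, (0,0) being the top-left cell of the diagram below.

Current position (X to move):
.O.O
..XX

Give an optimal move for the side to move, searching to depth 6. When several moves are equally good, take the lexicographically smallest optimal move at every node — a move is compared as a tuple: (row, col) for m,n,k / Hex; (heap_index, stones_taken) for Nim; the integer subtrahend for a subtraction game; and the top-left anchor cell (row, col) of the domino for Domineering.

X's best at [.O.O/..XX]: (1,1)

ply 1, X at .O.O/..XX | (0,0)=-1→XO.O/..XX; (0,2)=+0→.OXO/..XX; (1,0)=-1→.O.O/X.XX; (1,1)=+1→.O.O/.XXX*
ply 2: .O.O/.XXX is terminal -1 (O); from .O.O/..XX depth 6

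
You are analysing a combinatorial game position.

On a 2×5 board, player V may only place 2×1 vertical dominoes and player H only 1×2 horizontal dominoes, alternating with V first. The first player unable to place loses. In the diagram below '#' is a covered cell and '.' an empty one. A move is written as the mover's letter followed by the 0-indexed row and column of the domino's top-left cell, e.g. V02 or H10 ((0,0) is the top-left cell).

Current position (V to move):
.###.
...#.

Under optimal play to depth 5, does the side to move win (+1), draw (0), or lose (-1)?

value(.###./...#., V) = +1

p1 V@[.###./...#.]: V00[####./#..#.]+1* V04[.####/...##]-1
p2 H@[####./#..#.]: H11[####./####.]-1*
p3 V@[####./####.]: V04[#####/#####]+1*
p4 H@[#####/#####] terminal -1; root [.###./...#.] d5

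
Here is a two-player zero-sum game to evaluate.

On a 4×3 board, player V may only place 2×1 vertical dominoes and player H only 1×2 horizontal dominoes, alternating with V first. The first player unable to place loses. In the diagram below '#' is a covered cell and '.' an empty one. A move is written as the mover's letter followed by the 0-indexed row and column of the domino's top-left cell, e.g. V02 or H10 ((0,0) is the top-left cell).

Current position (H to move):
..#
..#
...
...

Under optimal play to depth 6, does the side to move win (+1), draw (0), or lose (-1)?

ply 1, H at ..#/..#/.../... | H00=-1→###/..#/.../...*; H10=-1→..#/###/.../...; H20=-1→..#/..#/##./...; H21=-1→..#/..#/.##/...; H30=-1→..#/..#/.../##.; H31=-1→..#/..#/.../.##
ply 2, V at ###/..#/.../... | V10=-1→###/#.#/#../...; V11=+1→###/.##/.#./...*; V20=-1→###/..#/#../#..; V21=+1→###/..#/.#./.#.; V22=-1→###/..#/..#/..#
ply 3, H at ###/.##/.#./... | H30=-1→###/.##/.#./##.*; H31=-1→###/.##/.#./.##
ply 4, V at ###/.##/.#./##. | V10=+1→###/###/##./##.*; V22=+1→###/.##/.##/###
ply 5: ###/###/##./##. is terminal -1 (H); from ..#/..#/.../... depth 6

value(..#/..#/.../..., H) = -1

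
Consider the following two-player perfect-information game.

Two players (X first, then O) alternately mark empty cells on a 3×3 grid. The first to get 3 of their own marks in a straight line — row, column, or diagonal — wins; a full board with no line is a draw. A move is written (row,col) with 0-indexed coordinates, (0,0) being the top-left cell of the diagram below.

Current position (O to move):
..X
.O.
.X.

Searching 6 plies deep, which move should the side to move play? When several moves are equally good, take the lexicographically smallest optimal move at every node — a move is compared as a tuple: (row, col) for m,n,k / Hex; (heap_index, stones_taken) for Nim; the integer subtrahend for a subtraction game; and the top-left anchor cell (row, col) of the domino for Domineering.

p1 O@[..X/.O./.X.]: (0,0)[O.X/.O./.X.]-1 (0,1)[.OX/.O./.X.]-1 (1,0)[..X/OO./.X.]+0* (1,2)[..X/.OO/.X.]+0 (2,0)[..X/.O./OX.]+0 (2,2)[..X/.O./.XO]+0
p2 X@[..X/OO./.X.]: (0,0)[X.X/OO./.X.]-1 (0,1)[.XX/OO./.X.]-1 (1,2)[..X/OOX/.X.]+0* (2,0)[..X/OO./XX.]-1 (2,2)[..X/OO./.XX]-1
p3 O@[..X/OOX/.X.]: (0,0)[O.X/OOX/.X.]-1 (0,1)[.OX/OOX/.X.]-1 (2,0)[..X/OOX/OX.]-1 (2,2)[..X/OOX/.XO]+0*
p4 X@[..X/OOX/.XO]: (0,0)[X.X/OOX/.XO]+0* (0,1)[.XX/OOX/.XO]-1 (2,0)[..X/OOX/XXO]-1
p5 O@[X.X/OOX/.XO]: (0,1)[XOX/OOX/.XO]+0* (2,0)[X.X/OOX/OXO]-1
p6 X@[XOX/OOX/.XO]: (2,0)[XOX/OOX/XXO]+0*
p7 O@[XOX/OOX/XXO] terminal +0; root [..X/.O./.X.] d6

O's best at [..X/.O./.X.]: (1,0)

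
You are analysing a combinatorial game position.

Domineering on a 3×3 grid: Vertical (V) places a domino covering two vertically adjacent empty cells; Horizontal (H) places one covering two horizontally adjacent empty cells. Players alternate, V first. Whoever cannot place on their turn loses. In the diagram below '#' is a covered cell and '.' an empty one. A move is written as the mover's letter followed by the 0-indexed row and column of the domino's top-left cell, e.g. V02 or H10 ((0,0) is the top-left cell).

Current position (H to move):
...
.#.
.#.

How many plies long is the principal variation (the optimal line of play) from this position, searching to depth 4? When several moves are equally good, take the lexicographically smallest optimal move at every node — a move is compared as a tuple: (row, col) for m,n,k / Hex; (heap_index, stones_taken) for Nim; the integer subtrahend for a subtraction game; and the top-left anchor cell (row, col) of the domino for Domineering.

ply 1, H at .../.#./.#. | H00=-1→##./.#./.#.*; H01=-1→.##/.#./.#.
ply 2, V at ##./.#./.#. | V02=+1→###/.##/.#.*; V10=+1→##./##./##.; V12=+1→##./.##/.##
ply 3: ###/.##/.#. is terminal -1 (H); from .../.#./.#. depth 4

PV length from [.../.#./.#.]: 2 plies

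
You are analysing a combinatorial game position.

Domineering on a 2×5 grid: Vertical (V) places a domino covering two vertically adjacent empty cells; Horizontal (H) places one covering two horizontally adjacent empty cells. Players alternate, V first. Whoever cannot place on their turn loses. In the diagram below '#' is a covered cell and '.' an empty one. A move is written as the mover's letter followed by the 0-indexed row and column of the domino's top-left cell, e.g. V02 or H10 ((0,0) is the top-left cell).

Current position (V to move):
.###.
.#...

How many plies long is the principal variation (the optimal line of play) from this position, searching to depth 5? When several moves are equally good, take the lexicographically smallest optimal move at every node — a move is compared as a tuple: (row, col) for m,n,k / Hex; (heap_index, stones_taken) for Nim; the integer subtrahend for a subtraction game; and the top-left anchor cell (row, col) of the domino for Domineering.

PV length from [.###./.#...]: 3 plies

p1 V@[.###./.#...]: V00[####./##...]-1 V04[.####/.#..#]+1*
p2 H@[.####/.#..#]: H12[.####/.####]-1*
p3 V@[.####/.####]: V00[#####/#####]+1*
p4 H@[#####/#####] terminal -1; root [.###./.#...] d5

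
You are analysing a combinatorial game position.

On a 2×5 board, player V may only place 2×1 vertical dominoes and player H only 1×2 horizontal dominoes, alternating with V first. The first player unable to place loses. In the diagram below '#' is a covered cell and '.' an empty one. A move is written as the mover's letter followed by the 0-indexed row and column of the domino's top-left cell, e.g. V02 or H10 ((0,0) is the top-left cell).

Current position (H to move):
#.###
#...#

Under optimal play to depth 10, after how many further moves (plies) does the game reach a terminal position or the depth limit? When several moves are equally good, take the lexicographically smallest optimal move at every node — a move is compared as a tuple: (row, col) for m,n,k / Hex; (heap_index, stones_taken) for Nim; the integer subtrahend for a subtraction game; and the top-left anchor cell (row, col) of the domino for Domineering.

p1 H@[#.###/#...#]: H11[#.###/###.#]+1* H12[#.###/#.###]-1
p2 V@[#.###/###.#] terminal -1; root [#.###/#...#] d10

PV length from [#.###/#...#]: 1 ply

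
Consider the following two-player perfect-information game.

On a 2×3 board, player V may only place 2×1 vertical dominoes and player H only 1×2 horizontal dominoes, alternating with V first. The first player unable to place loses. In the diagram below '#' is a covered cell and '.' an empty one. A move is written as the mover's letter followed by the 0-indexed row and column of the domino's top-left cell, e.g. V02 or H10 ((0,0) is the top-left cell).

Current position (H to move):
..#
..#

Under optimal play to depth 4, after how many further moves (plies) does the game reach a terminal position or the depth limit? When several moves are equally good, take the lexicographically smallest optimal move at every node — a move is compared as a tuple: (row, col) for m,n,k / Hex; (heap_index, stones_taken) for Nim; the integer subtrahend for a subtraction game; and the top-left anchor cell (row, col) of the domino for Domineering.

ply 1, H at ..#/..# | H00=+1→###/..#*; H10=+1→..#/###
ply 2: ###/..# is terminal -1 (V); from ..#/..# depth 4

PV length from [..#/..#]: 1 ply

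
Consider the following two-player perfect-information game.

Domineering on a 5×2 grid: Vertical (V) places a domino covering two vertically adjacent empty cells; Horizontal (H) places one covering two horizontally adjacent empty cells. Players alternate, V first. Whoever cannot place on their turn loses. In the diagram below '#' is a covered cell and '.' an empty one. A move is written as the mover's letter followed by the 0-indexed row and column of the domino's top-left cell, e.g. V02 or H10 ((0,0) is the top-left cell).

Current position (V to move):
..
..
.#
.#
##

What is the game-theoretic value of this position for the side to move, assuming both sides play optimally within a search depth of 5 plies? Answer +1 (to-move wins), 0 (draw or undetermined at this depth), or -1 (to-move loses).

ply 1, V at ../../.#/.#/## | V00=+1→#./#./.#/.#/##*; V01=+1→.#/.#/.#/.#/##; V10=-1→../#./##/.#/##; V20=-1→../../##/##/##
ply 2: #./#./.#/.#/## is terminal -1 (H); from ../../.#/.#/## depth 5

value(../../.#/.#/##, V) = +1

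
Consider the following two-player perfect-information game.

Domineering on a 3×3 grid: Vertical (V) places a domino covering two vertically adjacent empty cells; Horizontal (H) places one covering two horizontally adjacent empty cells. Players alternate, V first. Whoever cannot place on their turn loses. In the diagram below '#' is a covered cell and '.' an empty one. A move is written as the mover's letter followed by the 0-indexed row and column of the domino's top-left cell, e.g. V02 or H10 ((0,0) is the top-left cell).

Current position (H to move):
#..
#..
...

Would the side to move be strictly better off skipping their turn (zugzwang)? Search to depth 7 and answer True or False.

ply 1, H at #../#../... | H01=-1→###/#../...; H11=+1→#../###/...*; H20=-1→#../#../##.; H21=-1→#../#../.##
ply 2: #../###/... is terminal -1 (V); from #../#../... depth 7
if H skipped the turn, V would face:
~ ply 1, V at #../#../... | V01=+1→##./##./...*; V02=+1→#.#/#.#/...; V11=+1→#../##./.#.; V12=+1→#../#.#/..#
~ ply 2, H at ##./##./... | H20=-1→##./##./##.*; H21=-1→##./##./.##
~ ply 3, V at ##./##./##. | V02=+1→###/###/##.*; V12=+1→##./###/###
~ ply 4: ###/###/##. is terminal -1 (H); from #../#../... depth 7
compare (H): move=+1 vs pass=-1

zugzwang(#../#../..., H) = False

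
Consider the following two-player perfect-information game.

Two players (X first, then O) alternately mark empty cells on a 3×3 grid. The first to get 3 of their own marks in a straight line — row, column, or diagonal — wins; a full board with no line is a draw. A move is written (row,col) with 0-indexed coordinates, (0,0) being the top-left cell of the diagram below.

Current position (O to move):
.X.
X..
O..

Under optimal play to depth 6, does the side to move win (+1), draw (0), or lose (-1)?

value(.X./X../O.., O) = +1

p1 O@[.X./X../O..]: (0,0)[OX./X../O..]-1 (0,2)[.XO/X../O..]-1 (1,1)[.X./XO./O..]+0 (1,2)[.X./X.O/O..]+0 (2,1)[.X./X../OO.]-1 (2,2)[.X./X../O.O]+1*
p2 X@[.X./X../O.O]: (0,0)[XX./X../O.O]-1* (0,2)[.XX/X../O.O]-1 (1,1)[.X./XX./O.O]-1 (1,2)[.X./X.X/O.O]-1 (2,1)[.X./X../OXO]-1
p3 O@[XX./X../O.O]: (0,2)[XXO/X../O.O]+1* (1,1)[XX./XO./O.O]-1 (1,2)[XX./X.O/O.O]-1 (2,1)[XX./X../OOO]+1
p4 X@[XXO/X../O.O]: (1,1)[XXO/XX./O.O]-1* (1,2)[XXO/X.X/O.O]-1 (2,1)[XXO/X../OXO]-1
p5 O@[XXO/XX./O.O]: (1,2)[XXO/XXO/O.O]+1* (2,1)[XXO/XX./OOO]+1
p6 X@[XXO/XXO/O.O] terminal -1; root [.X./X../O..] d6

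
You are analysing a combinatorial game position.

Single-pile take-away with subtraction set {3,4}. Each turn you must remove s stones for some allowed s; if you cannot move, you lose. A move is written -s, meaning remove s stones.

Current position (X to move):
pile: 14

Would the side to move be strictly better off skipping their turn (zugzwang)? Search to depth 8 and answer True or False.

p1 X@[14]: -3[11]-1* -4[10]-1
p2 O@[11]: -3[8]+1* -4[7]+1
p3 X@[8]: -3[5]-1* -4[4]-1
p4 O@[5]: -3[2]+1* -4[1]+1
p5 X@[2] terminal -1; root [14] d8
pass branch (O moves first from the same position):
  | p1 O@[14]: -3[11]-1* -4[10]-1
  | p2 X@[11]: -3[8]+1* -4[7]+1
  | p3 O@[8]: -3[5]-1* -4[4]-1
  | p4 X@[5]: -3[2]+1* -4[1]+1
  | p5 O@[2] terminal -1; root [14] d8
X moving scores -1; X passing scores +1

zugzwang(14, X) = True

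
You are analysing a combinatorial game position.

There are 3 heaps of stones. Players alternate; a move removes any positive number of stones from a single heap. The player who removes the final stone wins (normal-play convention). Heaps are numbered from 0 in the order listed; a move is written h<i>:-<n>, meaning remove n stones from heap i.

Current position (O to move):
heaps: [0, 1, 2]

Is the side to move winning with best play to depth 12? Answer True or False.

O winning at [(0,1,2)]: True

ply 1, O at (0,1,2) | h1:-1=-1→(0,0,2); h2:-1=+1→(0,1,1)*; h2:-2=-1→(0,1,0)
ply 2, X at (0,1,1) | h1:-1=-1→(0,0,1)*; h2:-1=-1→(0,1,0)
ply 3, O at (0,0,1) | h2:-1=+1→(0,0,0)*
ply 4: (0,0,0) is terminal -1 (X); from (0,1,2) depth 12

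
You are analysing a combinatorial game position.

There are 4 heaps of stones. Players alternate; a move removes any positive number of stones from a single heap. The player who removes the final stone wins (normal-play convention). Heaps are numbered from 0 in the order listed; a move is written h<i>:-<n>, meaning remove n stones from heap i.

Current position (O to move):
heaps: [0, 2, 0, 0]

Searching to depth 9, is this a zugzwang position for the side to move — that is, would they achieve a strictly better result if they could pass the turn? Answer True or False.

[(0,2,0,0)] O move#1: h1:-1:-1/(0,1,0,0), h1:-2:+1/(0,0,0,0)*
[(0,0,0,0)] end (terminal -1, X#2); searched (0,2,0,0) to 9
pass branch (X moves first from the same position):
  | [(0,2,0,0)] X move#1: h1:-1:-1/(0,1,0,0), h1:-2:+1/(0,0,0,0)*
  | [(0,0,0,0)] end (terminal -1, O#2); searched (0,2,0,0) to 9
O moving scores +1; O passing scores -1

zugzwang((0,2,0,0), O) = False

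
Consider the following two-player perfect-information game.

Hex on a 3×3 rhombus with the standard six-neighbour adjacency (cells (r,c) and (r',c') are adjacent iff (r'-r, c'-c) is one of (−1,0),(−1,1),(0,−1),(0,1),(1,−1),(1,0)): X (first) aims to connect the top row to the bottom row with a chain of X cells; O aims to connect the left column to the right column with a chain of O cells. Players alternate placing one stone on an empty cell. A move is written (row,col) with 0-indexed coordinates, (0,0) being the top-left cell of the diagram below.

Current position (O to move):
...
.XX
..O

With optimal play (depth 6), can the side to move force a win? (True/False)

[.../.XX/..O] O move#1: (0,0):-1/O../.XX/..O*, (0,1):-1/.O./.XX/..O, (0,2):-1/..O/.XX/..O, (1,0):-1/.../OXX/..O, (2,0):-1/.../.XX/O.O, (2,1):-1/.../.XX/.OO
[O../.XX/..O] X move#2: (0,1):+1/OX./.XX/..O*, (0,2):+1/O.X/.XX/..O, (1,0):+1/O../XXX/..O, (2,0):+1/O../.XX/X.O, (2,1):+1/O../.XX/.XO
[OX./.XX/..O] O move#3: (0,2):-1/OXO/.XX/..O*, (1,0):-1/OX./OXX/..O, (2,0):-1/OX./.XX/O.O, (2,1):-1/OX./.XX/.OO
[OXO/.XX/..O] X move#4: (1,0):+1/OXO/XXX/..O*, (2,0):+1/OXO/.XX/X.O, (2,1):+1/OXO/.XX/.XO
[OXO/XXX/..O] O move#5: (2,0):-1/OXO/XXX/O.O*, (2,1):-1/OXO/XXX/.OO
[OXO/XXX/O.O] X move#6: (2,1):+1/OXO/XXX/OXO*
[OXO/XXX/OXO] end (terminal -1, O#7); searched .../.XX/..O to 6

O winning at [.../.XX/..O]: False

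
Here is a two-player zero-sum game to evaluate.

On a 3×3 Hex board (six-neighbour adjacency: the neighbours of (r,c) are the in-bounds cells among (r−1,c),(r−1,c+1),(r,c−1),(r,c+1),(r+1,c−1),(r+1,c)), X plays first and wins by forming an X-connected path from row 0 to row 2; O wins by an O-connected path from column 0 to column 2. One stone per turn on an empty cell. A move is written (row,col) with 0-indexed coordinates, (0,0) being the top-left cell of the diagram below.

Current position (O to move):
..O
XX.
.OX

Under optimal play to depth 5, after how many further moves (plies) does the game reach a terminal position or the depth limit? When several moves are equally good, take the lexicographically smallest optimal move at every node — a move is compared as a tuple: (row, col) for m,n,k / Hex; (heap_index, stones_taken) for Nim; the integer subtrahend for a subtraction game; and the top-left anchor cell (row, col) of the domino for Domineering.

[..O/XX./.OX] O move#1: (0,0):-1/O.O/XX./.OX*, (0,1):-1/.OO/XX./.OX, (1,2):-1/..O/XXO/.OX, (2,0):-1/..O/XX./OOX
[O.O/XX./.OX] X move#2: (0,1):+1/OXO/XX./.OX*, (1,2):-1/O.O/XXX/.OX, (2,0):-1/O.O/XX./XOX
[OXO/XX./.OX] O move#3: (1,2):-1/OXO/XXO/.OX*, (2,0):-1/OXO/XX./OOX
[OXO/XXO/.OX] X move#4: (2,0):+1/OXO/XXO/XOX*
[OXO/XXO/XOX] end (terminal -1, O#5); searched ..O/XX./.OX to 5

PV length from [..O/XX./.OX]: 4 plies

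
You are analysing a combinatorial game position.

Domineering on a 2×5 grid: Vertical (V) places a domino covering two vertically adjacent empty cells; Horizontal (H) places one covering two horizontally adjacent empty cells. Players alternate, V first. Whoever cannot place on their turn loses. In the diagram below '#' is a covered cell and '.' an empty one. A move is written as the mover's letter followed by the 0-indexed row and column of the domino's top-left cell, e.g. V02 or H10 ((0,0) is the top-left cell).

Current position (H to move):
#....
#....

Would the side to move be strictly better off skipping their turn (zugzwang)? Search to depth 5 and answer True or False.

[#..../#....] H move#1: H01:-1/###../#...., H02:+1/#.##./#....*, H03:-1/#..##/#...., H11:-1/#..../###.., H12:+1/#..../#.##., H13:-1/#..../#..##
[#.##./#....] V move#2: V01:-1/####./##...*, V04:-1/#.###/#...#
[####./##...] H move#3: H12:-1/####./####., H13:+1/####./##.##*
[####./##.##] end (terminal -1, V#4); searched #..../#.... to 5
suppose H passes — search the same position with V to move:
pass> [#..../#....] V move#1: V01:-1/##.../##...*, V02:-1/#.#../#.#.., V03:-1/#..#./#..#., V04:-1/#...#/#...#
pass> [##.../##...] H move#2: H02:+1/####./##...*, H03:+1/##.##/##..., H12:+1/##.../####., H13:+1/##.../##.##
pass> [####./##...] V move#3: V04:-1/#####/##..#*
pass> [#####/##..#] H move#4: H12:+1/#####/#####*
pass> [#####/#####] end (terminal -1, V#5); searched #..../#.... to 5
for H: play +1, pass +1

zugzwang(#..../#...., H) = False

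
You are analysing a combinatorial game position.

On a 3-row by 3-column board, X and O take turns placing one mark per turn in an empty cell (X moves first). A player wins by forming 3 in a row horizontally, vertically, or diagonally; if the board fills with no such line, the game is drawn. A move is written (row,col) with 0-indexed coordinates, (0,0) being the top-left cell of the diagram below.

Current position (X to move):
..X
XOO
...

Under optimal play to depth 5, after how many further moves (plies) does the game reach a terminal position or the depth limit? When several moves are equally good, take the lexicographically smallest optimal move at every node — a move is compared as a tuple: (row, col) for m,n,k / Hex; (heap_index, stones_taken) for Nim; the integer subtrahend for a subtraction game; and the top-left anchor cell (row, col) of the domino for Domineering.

PV length from [..X/XOO/...]: 3 plies

ply 1, X at ..X/XOO/... | (0,0)=+1→X.X/XOO/...*; (0,1)=+0→.XX/XOO/...; (2,0)=+0→..X/XOO/X..; (2,1)=+0→..X/XOO/.X.; (2,2)=+0→..X/XOO/..X
ply 2, O at X.X/XOO/... | (0,1)=-1→XOX/XOO/...*; (2,0)=-1→X.X/XOO/O..; (2,1)=-1→X.X/XOO/.O.; (2,2)=-1→X.X/XOO/..O
ply 3, X at XOX/XOO/... | (2,0)=+1→XOX/XOO/X..*; (2,1)=+0→XOX/XOO/.X.; (2,2)=-1→XOX/XOO/..X
ply 4: XOX/XOO/X.. is terminal -1 (O); from ..X/XOO/... depth 5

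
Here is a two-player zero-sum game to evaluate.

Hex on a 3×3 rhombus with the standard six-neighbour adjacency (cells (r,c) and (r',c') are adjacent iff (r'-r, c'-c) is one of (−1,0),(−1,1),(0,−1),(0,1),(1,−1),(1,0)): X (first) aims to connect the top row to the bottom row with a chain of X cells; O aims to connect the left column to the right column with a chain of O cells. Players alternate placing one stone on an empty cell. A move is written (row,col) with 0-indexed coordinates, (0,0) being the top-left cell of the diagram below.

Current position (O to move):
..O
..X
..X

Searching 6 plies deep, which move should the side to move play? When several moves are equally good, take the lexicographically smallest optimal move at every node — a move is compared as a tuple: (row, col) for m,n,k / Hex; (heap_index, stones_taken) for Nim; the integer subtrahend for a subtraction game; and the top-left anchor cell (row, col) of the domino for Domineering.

O's best at [..O/..X/..X]: (0,0)

[..O/..X/..X] O move#1: (0,0):+1/O.O/..X/..X*, (0,1):+1/.OO/..X/..X, (1,0):+1/..O/O.X/..X, (1,1):+1/..O/.OX/..X, (2,0):+1/..O/..X/O.X, (2,1):-1/..O/..X/.OX
[O.O/..X/..X] X move#2: (0,1):-1/OXO/..X/..X*, (1,0):-1/O.O/X.X/..X, (1,1):-1/O.O/.XX/..X, (2,0):-1/O.O/..X/X.X, (2,1):-1/O.O/..X/.XX
[OXO/..X/..X] O move#3: (1,0):-1/OXO/O.X/..X, (1,1):+1/OXO/.OX/..X*, (2,0):-1/OXO/..X/O.X, (2,1):-1/OXO/..X/.OX
[OXO/.OX/..X] X move#4: (1,0):-1/OXO/XOX/..X*, (2,0):-1/OXO/.OX/X.X, (2,1):-1/OXO/.OX/.XX
[OXO/XOX/..X] O move#5: (2,0):+1/OXO/XOX/O.X*, (2,1):-1/OXO/XOX/.OX
[OXO/XOX/O.X] end (terminal -1, X#6); searched ..O/..X/..X to 6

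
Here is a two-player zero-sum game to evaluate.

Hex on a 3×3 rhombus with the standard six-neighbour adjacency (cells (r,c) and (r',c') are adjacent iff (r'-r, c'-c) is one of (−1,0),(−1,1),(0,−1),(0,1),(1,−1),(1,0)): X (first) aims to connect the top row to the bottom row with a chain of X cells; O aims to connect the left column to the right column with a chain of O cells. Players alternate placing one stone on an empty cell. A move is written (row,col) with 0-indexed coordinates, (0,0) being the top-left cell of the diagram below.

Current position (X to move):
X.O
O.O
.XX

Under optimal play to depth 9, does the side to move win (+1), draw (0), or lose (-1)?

[X.O/O.O/.XX] X move#1: (0,1):-1/XXO/O.O/.XX*, (1,1):-1/X.O/OXO/.XX, (2,0):-1/X.O/O.O/XXX
[XXO/O.O/.XX] O move#2: (1,1):+1/XXO/OOO/.XX*, (2,0):-1/XXO/O.O/OXX
[XXO/OOO/.XX] end (terminal -1, X#3); searched X.O/O.O/.XX to 9

value(X.O/O.O/.XX, X) = -1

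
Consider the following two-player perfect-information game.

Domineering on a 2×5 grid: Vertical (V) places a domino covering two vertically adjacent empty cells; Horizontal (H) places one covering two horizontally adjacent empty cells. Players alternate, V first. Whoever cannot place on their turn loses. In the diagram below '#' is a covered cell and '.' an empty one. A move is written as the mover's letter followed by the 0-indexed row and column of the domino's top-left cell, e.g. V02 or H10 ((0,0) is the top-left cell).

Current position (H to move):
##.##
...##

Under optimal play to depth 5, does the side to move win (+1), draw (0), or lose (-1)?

value(##.##/...##, H) = +1

p1 H@[##.##/...##]: H10[##.##/##.##]-1 H11[##.##/.####]+1*
p2 V@[##.##/.####] terminal -1; root [##.##/...##] d5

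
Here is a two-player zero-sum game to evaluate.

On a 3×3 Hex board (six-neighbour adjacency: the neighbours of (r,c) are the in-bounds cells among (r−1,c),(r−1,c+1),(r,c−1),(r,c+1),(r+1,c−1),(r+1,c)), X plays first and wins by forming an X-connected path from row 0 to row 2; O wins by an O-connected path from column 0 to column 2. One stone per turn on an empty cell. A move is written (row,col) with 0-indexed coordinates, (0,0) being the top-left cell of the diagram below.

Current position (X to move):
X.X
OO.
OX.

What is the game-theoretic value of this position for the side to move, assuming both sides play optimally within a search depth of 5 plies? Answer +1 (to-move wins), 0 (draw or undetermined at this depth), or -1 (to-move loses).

ply 1, X at X.X/OO./OX. | (0,1)=-1→XXX/OO./OX.; (1,2)=+1→X.X/OOX/OX.*; (2,2)=-1→X.X/OO./OXX
ply 2: X.X/OOX/OX. is terminal -1 (O); from X.X/OO./OX. depth 5

value(X.X/OO./OX., X) = +1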